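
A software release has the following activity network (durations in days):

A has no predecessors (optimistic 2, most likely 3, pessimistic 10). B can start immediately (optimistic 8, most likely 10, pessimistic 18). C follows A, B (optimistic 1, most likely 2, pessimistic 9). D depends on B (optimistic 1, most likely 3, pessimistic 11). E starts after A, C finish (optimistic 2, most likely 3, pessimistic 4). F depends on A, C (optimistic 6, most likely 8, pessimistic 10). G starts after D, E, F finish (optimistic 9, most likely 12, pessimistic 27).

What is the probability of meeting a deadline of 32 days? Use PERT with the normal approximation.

te_A = (2 + 4·3 + 10)/6 = 24/6 = 4; σ²_A = ((10−2)/6)² = 1.778
te_B = (8 + 4·10 + 18)/6 = 66/6 = 11; σ²_B = ((18−8)/6)² = 2.778
te_C = (1 + 4·2 + 9)/6 = 18/6 = 3; σ²_C = ((9−1)/6)² = 1.778
te_D = (1 + 4·3 + 11)/6 = 24/6 = 4; σ²_D = ((11−1)/6)² = 2.778
te_E = (2 + 4·3 + 4)/6 = 18/6 = 3; σ²_E = ((4−2)/6)² = 0.111
te_F = (6 + 4·8 + 10)/6 = 48/6 = 8; σ²_F = ((10−6)/6)² = 0.444
te_G = (9 + 4·12 + 27)/6 = 84/6 = 14; σ²_G = ((27−9)/6)² = 9.000

Forward pass:
ES_A = 0; EF_A = 4
ES_B = 0; EF_B = 11
ES_C = max(EF_A=4, EF_B=11) = 11; EF_C = 11+3 = 14
ES_D = 11; EF_D = 11+4 = 15
ES_E = max(EF_A=4, EF_C=14) = 14; EF_E = 14+3 = 17
ES_F = max(EF_A=4, EF_C=14) = 14; EF_F = 14+8 = 22
ES_G = max(EF_D=15, EF_E=17, EF_F=22) = 22; EF_G = 22+14 = 36
Expected project duration μ = 36 days. Critical path: B → C → F → G.

Variance along critical path = 2.778 + 1.778 + 0.444 + 9.000 = 14.000; σ = √14.000 = 3.742 days.
Z = (32 − 36) / 3.742 = -1.069
P(T ≤ 32) = Φ(-1.069) ≈ 0.143

0.143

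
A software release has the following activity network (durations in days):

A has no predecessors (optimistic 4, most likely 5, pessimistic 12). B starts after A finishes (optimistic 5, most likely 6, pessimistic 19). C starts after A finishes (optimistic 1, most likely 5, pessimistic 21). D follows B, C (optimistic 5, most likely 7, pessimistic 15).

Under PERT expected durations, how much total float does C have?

1 days

te_A = (4 + 4·5 + 12)/6 = 36/6 = 6
te_B = (5 + 4·6 + 19)/6 = 48/6 = 8
te_C = (1 + 4·5 + 21)/6 = 42/6 = 7
te_D = (5 + 4·7 + 15)/6 = 48/6 = 8

Forward pass:
ES_A = 0; EF_A = 6
ES_B = 6; EF_B = 6+8 = 14
ES_C = 6; EF_C = 6+7 = 13
ES_D = max(EF_B=14, EF_C=13) = 14; EF_D = 14+8 = 22
Expected project duration μ = 22 days. Critical path: A → B → D.

Backward pass:
LF_D = 22; LS_D = 22−8 = 14
LF_C = LS_D = 14; LS_C = 14−7 = 7
LF_B = LS_D = 14; LS_B = 14−8 = 6
LF_A = min(LS_B=6, LS_C=7) = 6; LS_A = 6−6 = 0
Slack_C = LS_C − ES_C = 7 − 6 = 1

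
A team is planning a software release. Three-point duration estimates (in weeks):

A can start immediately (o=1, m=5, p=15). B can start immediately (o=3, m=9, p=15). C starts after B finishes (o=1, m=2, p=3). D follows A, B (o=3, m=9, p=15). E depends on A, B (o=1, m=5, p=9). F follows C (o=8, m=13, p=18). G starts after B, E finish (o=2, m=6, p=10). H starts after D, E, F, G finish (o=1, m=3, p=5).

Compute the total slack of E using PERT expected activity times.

te_A = (1 + 4·5 + 15)/6 = 36/6 = 6
te_B = (3 + 4·9 + 15)/6 = 54/6 = 9
te_C = (1 + 4·2 + 3)/6 = 12/6 = 2
te_D = (3 + 4·9 + 15)/6 = 54/6 = 9
te_E = (1 + 4·5 + 9)/6 = 30/6 = 5
te_F = (8 + 4·13 + 18)/6 = 78/6 = 13
te_G = (2 + 4·6 + 10)/6 = 36/6 = 6
te_H = (1 + 4·3 + 5)/6 = 18/6 = 3

Forward pass:
ES_A = 0; EF_A = 6
ES_B = 0; EF_B = 9
ES_C = 9; EF_C = 9+2 = 11
ES_D = max(EF_A=6, EF_B=9) = 9; EF_D = 9+9 = 18
ES_E = max(EF_A=6, EF_B=9) = 9; EF_E = 9+5 = 14
ES_F = 11; EF_F = 11+13 = 24
ES_G = max(EF_B=9, EF_E=14) = 14; EF_G = 14+6 = 20
ES_H = max(EF_D=18, EF_E=14, EF_F=24, EF_G=20) = 24; EF_H = 24+3 = 27
Expected project duration μ = 27 weeks. Critical path: B → C → F → H.

Backward pass:
LF_H = 27; LS_H = 27−3 = 24
LF_G = LS_H = 24; LS_G = 24−6 = 18
LF_F = LS_H = 24; LS_F = 24−13 = 11
LF_E = min(LS_G=18, LS_H=24) = 18; LS_E = 18−5 = 13
LF_D = LS_H = 24; LS_D = 24−9 = 15
LF_C = LS_F = 11; LS_C = 11−2 = 9
LF_B = min(LS_C=9, LS_D=15, LS_E=13, LS_G=18) = 9; LS_B = 9−9 = 0
LF_A = min(LS_D=15, LS_E=13) = 13; LS_A = 13−6 = 7
Slack_E = LS_E − ES_E = 13 − 9 = 4

4 weeks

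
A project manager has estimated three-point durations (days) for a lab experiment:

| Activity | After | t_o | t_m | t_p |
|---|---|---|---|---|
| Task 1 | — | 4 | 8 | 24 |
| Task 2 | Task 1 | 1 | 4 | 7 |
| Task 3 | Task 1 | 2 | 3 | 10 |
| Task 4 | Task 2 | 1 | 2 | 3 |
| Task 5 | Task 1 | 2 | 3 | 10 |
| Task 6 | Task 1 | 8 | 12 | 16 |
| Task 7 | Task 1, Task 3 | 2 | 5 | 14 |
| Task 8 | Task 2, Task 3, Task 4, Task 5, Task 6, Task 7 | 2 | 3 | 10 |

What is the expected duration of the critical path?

te_Task 1 = (4 + 4·8 + 24)/6 = 60/6 = 10
te_Task 2 = (1 + 4·4 + 7)/6 = 24/6 = 4
te_Task 3 = (2 + 4·3 + 10)/6 = 24/6 = 4
te_Task 4 = (1 + 4·2 + 3)/6 = 12/6 = 2
te_Task 5 = (2 + 4·3 + 10)/6 = 24/6 = 4
te_Task 6 = (8 + 4·12 + 16)/6 = 72/6 = 12
te_Task 7 = (2 + 4·5 + 14)/6 = 36/6 = 6
te_Task 8 = (2 + 4·3 + 10)/6 = 24/6 = 4

Forward pass:
ES_Task 1 = 0; EF_Task 1 = 10
ES_Task 2 = 10; EF_Task 2 = 10+4 = 14
ES_Task 3 = 10; EF_Task 3 = 10+4 = 14
ES_Task 4 = 14; EF_Task 4 = 14+2 = 16
ES_Task 5 = 10; EF_Task 5 = 10+4 = 14
ES_Task 6 = 10; EF_Task 6 = 10+12 = 22
ES_Task 7 = max(EF_Task 1=10, EF_Task 3=14) = 14; EF_Task 7 = 14+6 = 20
ES_Task 8 = max(EF_Task 2=14, EF_Task 3=14, EF_Task 4=16, EF_Task 5=14, EF_Task 6=22, EF_Task 7=20) = 22; EF_Task 8 = 22+4 = 26
Expected project duration μ = 26 days. Critical path: Task 1 → Task 6 → Task 8.

26 days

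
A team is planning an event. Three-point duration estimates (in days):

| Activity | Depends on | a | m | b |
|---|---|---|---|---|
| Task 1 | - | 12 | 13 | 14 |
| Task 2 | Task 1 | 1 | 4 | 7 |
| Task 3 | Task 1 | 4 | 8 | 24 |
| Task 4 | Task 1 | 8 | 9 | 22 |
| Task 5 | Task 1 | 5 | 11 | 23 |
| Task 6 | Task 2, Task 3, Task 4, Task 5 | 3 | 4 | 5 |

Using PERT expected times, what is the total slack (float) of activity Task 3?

2 days

te_Task 1 = (12 + 4·13 + 14)/6 = 78/6 = 13
te_Task 2 = (1 + 4·4 + 7)/6 = 24/6 = 4
te_Task 3 = (4 + 4·8 + 24)/6 = 60/6 = 10
te_Task 4 = (8 + 4·9 + 22)/6 = 66/6 = 11
te_Task 5 = (5 + 4·11 + 23)/6 = 72/6 = 12
te_Task 6 = (3 + 4·4 + 5)/6 = 24/6 = 4

Forward pass:
ES_Task 1 = 0; EF_Task 1 = 13
ES_Task 2 = 13; EF_Task 2 = 13+4 = 17
ES_Task 3 = 13; EF_Task 3 = 13+10 = 23
ES_Task 4 = 13; EF_Task 4 = 13+11 = 24
ES_Task 5 = 13; EF_Task 5 = 13+12 = 25
ES_Task 6 = max(EF_Task 2=17, EF_Task 3=23, EF_Task 4=24, EF_Task 5=25) = 25; EF_Task 6 = 25+4 = 29
Expected project duration μ = 29 days. Critical path: Task 1 → Task 5 → Task 6.

Backward pass:
LF_Task 6 = 29; LS_Task 6 = 29−4 = 25
LF_Task 5 = LS_Task 6 = 25; LS_Task 5 = 25−12 = 13
LF_Task 4 = LS_Task 6 = 25; LS_Task 4 = 25−11 = 14
LF_Task 3 = LS_Task 6 = 25; LS_Task 3 = 25−10 = 15
LF_Task 2 = LS_Task 6 = 25; LS_Task 2 = 25−4 = 21
LF_Task 1 = min(LS_Task 2=21, LS_Task 3=15, LS_Task 4=14, LS_Task 5=13) = 13; LS_Task 1 = 13−13 = 0
Slack_Task 3 = LS_Task 3 − ES_Task 3 = 15 − 13 = 2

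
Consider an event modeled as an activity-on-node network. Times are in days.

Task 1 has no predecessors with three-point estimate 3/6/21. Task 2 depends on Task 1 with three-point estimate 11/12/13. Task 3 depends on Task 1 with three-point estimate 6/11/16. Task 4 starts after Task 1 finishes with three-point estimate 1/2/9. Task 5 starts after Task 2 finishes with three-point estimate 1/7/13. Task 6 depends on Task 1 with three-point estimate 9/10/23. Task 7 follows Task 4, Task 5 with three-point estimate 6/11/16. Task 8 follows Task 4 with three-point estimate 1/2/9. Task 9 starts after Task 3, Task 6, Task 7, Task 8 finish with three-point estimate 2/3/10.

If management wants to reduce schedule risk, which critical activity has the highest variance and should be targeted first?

te_Task 1 = (3 + 4·6 + 21)/6 = 48/6 = 8; σ²_Task 1 = ((21−3)/6)² = 9.000
te_Task 2 = (11 + 4·12 + 13)/6 = 72/6 = 12; σ²_Task 2 = ((13−11)/6)² = 0.111
te_Task 3 = (6 + 4·11 + 16)/6 = 66/6 = 11; σ²_Task 3 = ((16−6)/6)² = 2.778
te_Task 4 = (1 + 4·2 + 9)/6 = 18/6 = 3; σ²_Task 4 = ((9−1)/6)² = 1.778
te_Task 5 = (1 + 4·7 + 13)/6 = 42/6 = 7; σ²_Task 5 = ((13−1)/6)² = 4.000
te_Task 6 = (9 + 4·10 + 23)/6 = 72/6 = 12; σ²_Task 6 = ((23−9)/6)² = 5.444
te_Task 7 = (6 + 4·11 + 16)/6 = 66/6 = 11; σ²_Task 7 = ((16−6)/6)² = 2.778
te_Task 8 = (1 + 4·2 + 9)/6 = 18/6 = 3; σ²_Task 8 = ((9−1)/6)² = 1.778
te_Task 9 = (2 + 4·3 + 10)/6 = 24/6 = 4; σ²_Task 9 = ((10−2)/6)² = 1.778

Forward pass:
ES_Task 1 = 0; EF_Task 1 = 8
ES_Task 2 = 8; EF_Task 2 = 8+12 = 20
ES_Task 3 = 8; EF_Task 3 = 8+11 = 19
ES_Task 4 = 8; EF_Task 4 = 8+3 = 11
ES_Task 5 = 20; EF_Task 5 = 20+7 = 27
ES_Task 6 = 8; EF_Task 6 = 8+12 = 20
ES_Task 7 = max(EF_Task 4=11, EF_Task 5=27) = 27; EF_Task 7 = 27+11 = 38
ES_Task 8 = 11; EF_Task 8 = 11+3 = 14
ES_Task 9 = max(EF_Task 3=19, EF_Task 6=20, EF_Task 7=38, EF_Task 8=14) = 38; EF_Task 9 = 38+4 = 42
Expected project duration μ = 42 days. Critical path: Task 1 → Task 2 → Task 5 → Task 7 → Task 9.

Variances on critical path: σ²_Task 1=9.000, σ²_Task 2=0.111, σ²_Task 5=4.000, σ²_Task 7=2.778, σ²_Task 9=1.778.
Largest is σ²_Task 1 = 9.000.

Task 1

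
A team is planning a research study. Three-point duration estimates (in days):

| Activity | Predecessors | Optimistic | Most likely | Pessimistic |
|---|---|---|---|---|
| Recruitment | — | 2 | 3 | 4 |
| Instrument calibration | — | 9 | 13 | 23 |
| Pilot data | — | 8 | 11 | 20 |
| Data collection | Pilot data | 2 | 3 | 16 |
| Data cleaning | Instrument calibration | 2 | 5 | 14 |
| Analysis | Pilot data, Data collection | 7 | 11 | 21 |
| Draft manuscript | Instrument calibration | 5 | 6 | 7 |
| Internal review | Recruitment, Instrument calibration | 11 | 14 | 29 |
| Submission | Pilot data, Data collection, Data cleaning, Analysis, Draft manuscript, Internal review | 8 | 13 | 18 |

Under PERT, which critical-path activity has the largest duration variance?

Internal review

te_Recruitment = (2 + 4·3 + 4)/6 = 18/6 = 3; σ²_Recruitment = ((4−2)/6)² = 0.111
te_Instrument calibration = (9 + 4·13 + 23)/6 = 84/6 = 14; σ²_Instrument calibration = ((23−9)/6)² = 5.444
te_Pilot data = (8 + 4·11 + 20)/6 = 72/6 = 12; σ²_Pilot data = ((20−8)/6)² = 4.000
te_Data collection = (2 + 4·3 + 16)/6 = 30/6 = 5; σ²_Data collection = ((16−2)/6)² = 5.444
te_Data cleaning = (2 + 4·5 + 14)/6 = 36/6 = 6; σ²_Data cleaning = ((14−2)/6)² = 4.000
te_Analysis = (7 + 4·11 + 21)/6 = 72/6 = 12; σ²_Analysis = ((21−7)/6)² = 5.444
te_Draft manuscript = (5 + 4·6 + 7)/6 = 36/6 = 6; σ²_Draft manuscript = ((7−5)/6)² = 0.111
te_Internal review = (11 + 4·14 + 29)/6 = 96/6 = 16; σ²_Internal review = ((29−11)/6)² = 9.000
te_Submission = (8 + 4·13 + 18)/6 = 78/6 = 13; σ²_Submission = ((18−8)/6)² = 2.778

Forward pass:
ES_Recruitment = 0; EF_Recruitment = 3
ES_Instrument calibration = 0; EF_Instrument calibration = 14
ES_Pilot data = 0; EF_Pilot data = 12
ES_Data collection = 12; EF_Data collection = 12+5 = 17
ES_Data cleaning = 14; EF_Data cleaning = 14+6 = 20
ES_Analysis = max(EF_Pilot data=12, EF_Data collection=17) = 17; EF_Analysis = 17+12 = 29
ES_Draft manuscript = 14; EF_Draft manuscript = 14+6 = 20
ES_Internal review = max(EF_Recruitment=3, EF_Instrument calibration=14) = 14; EF_Internal review = 14+16 = 30
ES_Submission = max(EF_Pilot data=12, EF_Data collection=17, EF_Data cleaning=20, EF_Analysis=29, EF_Draft manuscript=20, EF_Internal review=30) = 30; EF_Submission = 30+13 = 43
Expected project duration μ = 43 days. Critical path: Instrument calibration → Internal review → Submission.

Variances on critical path: σ²_Instrument calibration=5.444, σ²_Internal review=9.000, σ²_Submission=2.778.
Largest is σ²_Internal review = 9.000.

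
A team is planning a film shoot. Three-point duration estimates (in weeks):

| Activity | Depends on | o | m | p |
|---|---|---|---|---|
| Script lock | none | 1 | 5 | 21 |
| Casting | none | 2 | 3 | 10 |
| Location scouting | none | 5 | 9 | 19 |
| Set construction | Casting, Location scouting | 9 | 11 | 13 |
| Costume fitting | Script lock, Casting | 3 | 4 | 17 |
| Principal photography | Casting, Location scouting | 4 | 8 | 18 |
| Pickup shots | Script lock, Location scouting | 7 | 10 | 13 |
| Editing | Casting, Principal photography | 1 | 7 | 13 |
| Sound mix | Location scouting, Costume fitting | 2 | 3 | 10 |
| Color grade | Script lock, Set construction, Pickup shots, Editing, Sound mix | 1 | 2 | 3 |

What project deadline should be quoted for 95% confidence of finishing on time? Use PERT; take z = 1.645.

te_Script lock = (1 + 4·5 + 21)/6 = 42/6 = 7; σ²_Script lock = ((21−1)/6)² = 11.111
te_Casting = (2 + 4·3 + 10)/6 = 24/6 = 4; σ²_Casting = ((10−2)/6)² = 1.778
te_Location scouting = (5 + 4·9 + 19)/6 = 60/6 = 10; σ²_Location scouting = ((19−5)/6)² = 5.444
te_Set construction = (9 + 4·11 + 13)/6 = 66/6 = 11; σ²_Set construction = ((13−9)/6)² = 0.444
te_Costume fitting = (3 + 4·4 + 17)/6 = 36/6 = 6; σ²_Costume fitting = ((17−3)/6)² = 5.444
te_Principal photography = (4 + 4·8 + 18)/6 = 54/6 = 9; σ²_Principal photography = ((18−4)/6)² = 5.444
te_Pickup shots = (7 + 4·10 + 13)/6 = 60/6 = 10; σ²_Pickup shots = ((13−7)/6)² = 1.000
te_Editing = (1 + 4·7 + 13)/6 = 42/6 = 7; σ²_Editing = ((13−1)/6)² = 4.000
te_Sound mix = (2 + 4·3 + 10)/6 = 24/6 = 4; σ²_Sound mix = ((10−2)/6)² = 1.778
te_Color grade = (1 + 4·2 + 3)/6 = 12/6 = 2; σ²_Color grade = ((3−1)/6)² = 0.111

Forward pass:
ES_Script lock = 0; EF_Script lock = 7
ES_Casting = 0; EF_Casting = 4
ES_Location scouting = 0; EF_Location scouting = 10
ES_Set construction = max(EF_Casting=4, EF_Location scouting=10) = 10; EF_Set construction = 10+11 = 21
ES_Costume fitting = max(EF_Script lock=7, EF_Casting=4) = 7; EF_Costume fitting = 7+6 = 13
ES_Principal photography = max(EF_Casting=4, EF_Location scouting=10) = 10; EF_Principal photography = 10+9 = 19
ES_Pickup shots = max(EF_Script lock=7, EF_Location scouting=10) = 10; EF_Pickup shots = 10+10 = 20
ES_Editing = max(EF_Casting=4, EF_Principal photography=19) = 19; EF_Editing = 19+7 = 26
ES_Sound mix = max(EF_Location scouting=10, EF_Costume fitting=13) = 13; EF_Sound mix = 13+4 = 17
ES_Color grade = max(EF_Script lock=7, EF_Set construction=21, EF_Pickup shots=20, EF_Editing=26, EF_Sound mix=17) = 26; EF_Color grade = 26+2 = 28
Expected project duration μ = 28 weeks. Critical path: Location scouting → Principal photography → Editing → Color grade.

Variance along critical path = 5.444 + 5.444 + 4.000 + 0.111 = 15.000; σ = 3.873 weeks.
D = μ + z·σ = 28 + 1.645·3.873 = 34.4 weeks

34.4 weeks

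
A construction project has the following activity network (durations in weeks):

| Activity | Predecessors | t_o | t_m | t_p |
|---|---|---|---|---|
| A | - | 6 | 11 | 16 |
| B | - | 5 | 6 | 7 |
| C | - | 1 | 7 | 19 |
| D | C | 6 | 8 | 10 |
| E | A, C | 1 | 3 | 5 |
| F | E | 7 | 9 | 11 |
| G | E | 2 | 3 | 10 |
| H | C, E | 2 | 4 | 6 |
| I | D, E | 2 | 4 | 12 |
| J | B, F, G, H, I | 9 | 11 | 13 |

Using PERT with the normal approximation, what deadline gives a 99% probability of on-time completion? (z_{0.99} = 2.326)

te_A = (6 + 4·11 + 16)/6 = 66/6 = 11; σ²_A = ((16−6)/6)² = 2.778
te_B = (5 + 4·6 + 7)/6 = 36/6 = 6; σ²_B = ((7−5)/6)² = 0.111
te_C = (1 + 4·7 + 19)/6 = 48/6 = 8; σ²_C = ((19−1)/6)² = 9.000
te_D = (6 + 4·8 + 10)/6 = 48/6 = 8; σ²_D = ((10−6)/6)² = 0.444
te_E = (1 + 4·3 + 5)/6 = 18/6 = 3; σ²_E = ((5−1)/6)² = 0.444
te_F = (7 + 4·9 + 11)/6 = 54/6 = 9; σ²_F = ((11−7)/6)² = 0.444
te_G = (2 + 4·3 + 10)/6 = 24/6 = 4; σ²_G = ((10−2)/6)² = 1.778
te_H = (2 + 4·4 + 6)/6 = 24/6 = 4; σ²_H = ((6−2)/6)² = 0.444
te_I = (2 + 4·4 + 12)/6 = 30/6 = 5; σ²_I = ((12−2)/6)² = 2.778
te_J = (9 + 4·11 + 13)/6 = 66/6 = 11; σ²_J = ((13−9)/6)² = 0.444

Forward pass:
ES_A = 0; EF_A = 11
ES_B = 0; EF_B = 6
ES_C = 0; EF_C = 8
ES_D = 8; EF_D = 8+8 = 16
ES_E = max(EF_A=11, EF_C=8) = 11; EF_E = 11+3 = 14
ES_F = 14; EF_F = 14+9 = 23
ES_G = 14; EF_G = 14+4 = 18
ES_H = max(EF_C=8, EF_E=14) = 14; EF_H = 14+4 = 18
ES_I = max(EF_D=16, EF_E=14) = 16; EF_I = 16+5 = 21
ES_J = max(EF_B=6, EF_F=23, EF_G=18, EF_H=18, EF_I=21) = 23; EF_J = 23+11 = 34
Expected project duration μ = 34 weeks. Critical path: A → E → F → J.

Variance along critical path = 2.778 + 0.444 + 0.444 + 0.444 = 4.111; σ = 2.028 weeks.
D = μ + z·σ = 34 + 2.326·2.028 = 38.7 weeks

38.7 weeks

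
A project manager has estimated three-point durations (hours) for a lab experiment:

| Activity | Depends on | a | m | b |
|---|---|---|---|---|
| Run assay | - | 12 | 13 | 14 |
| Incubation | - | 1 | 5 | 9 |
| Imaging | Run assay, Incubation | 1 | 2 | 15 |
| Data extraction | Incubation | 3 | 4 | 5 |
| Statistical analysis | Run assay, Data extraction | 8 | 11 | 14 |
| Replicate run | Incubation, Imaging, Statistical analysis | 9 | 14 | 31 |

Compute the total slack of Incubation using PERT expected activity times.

te_Run assay = (12 + 4·13 + 14)/6 = 78/6 = 13
te_Incubation = (1 + 4·5 + 9)/6 = 30/6 = 5
te_Imaging = (1 + 4·2 + 15)/6 = 24/6 = 4
te_Data extraction = (3 + 4·4 + 5)/6 = 24/6 = 4
te_Statistical analysis = (8 + 4·11 + 14)/6 = 66/6 = 11
te_Replicate run = (9 + 4·14 + 31)/6 = 96/6 = 16

Forward pass:
ES_Run assay = 0; EF_Run assay = 13
ES_Incubation = 0; EF_Incubation = 5
ES_Imaging = max(EF_Run assay=13, EF_Incubation=5) = 13; EF_Imaging = 13+4 = 17
ES_Data extraction = 5; EF_Data extraction = 5+4 = 9
ES_Statistical analysis = max(EF_Run assay=13, EF_Data extraction=9) = 13; EF_Statistical analysis = 13+11 = 24
ES_Replicate run = max(EF_Incubation=5, EF_Imaging=17, EF_Statistical analysis=24) = 24; EF_Replicate run = 24+16 = 40
Expected project duration μ = 40 hours. Critical path: Run assay → Statistical analysis → Replicate run.

Backward pass:
LF_Replicate run = 40; LS_Replicate run = 40−16 = 24
LF_Statistical analysis = LS_Replicate run = 24; LS_Statistical analysis = 24−11 = 13
LF_Data extraction = LS_Statistical analysis = 13; LS_Data extraction = 13−4 = 9
LF_Imaging = LS_Replicate run = 24; LS_Imaging = 24−4 = 20
LF_Incubation = min(LS_Imaging=20, LS_Data extraction=9, LS_Replicate run=24) = 9; LS_Incubation = 9−5 = 4
LF_Run assay = min(LS_Imaging=20, LS_Statistical analysis=13) = 13; LS_Run assay = 13−13 = 0
Slack_Incubation = LS_Incubation − ES_Incubation = 4 − 0 = 4

4 hours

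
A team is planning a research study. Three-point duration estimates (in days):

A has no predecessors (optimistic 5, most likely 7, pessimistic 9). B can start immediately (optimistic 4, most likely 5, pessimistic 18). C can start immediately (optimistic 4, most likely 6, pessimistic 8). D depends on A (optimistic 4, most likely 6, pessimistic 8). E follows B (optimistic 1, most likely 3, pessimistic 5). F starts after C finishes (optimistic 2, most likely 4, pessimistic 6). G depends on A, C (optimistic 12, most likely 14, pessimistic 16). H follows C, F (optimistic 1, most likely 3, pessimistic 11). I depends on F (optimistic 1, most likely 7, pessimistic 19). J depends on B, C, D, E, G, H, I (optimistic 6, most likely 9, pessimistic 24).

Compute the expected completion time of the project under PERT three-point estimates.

te_A = (5 + 4·7 + 9)/6 = 42/6 = 7
te_B = (4 + 4·5 + 18)/6 = 42/6 = 7
te_C = (4 + 4·6 + 8)/6 = 36/6 = 6
te_D = (4 + 4·6 + 8)/6 = 36/6 = 6
te_E = (1 + 4·3 + 5)/6 = 18/6 = 3
te_F = (2 + 4·4 + 6)/6 = 24/6 = 4
te_G = (12 + 4·14 + 16)/6 = 84/6 = 14
te_H = (1 + 4·3 + 11)/6 = 24/6 = 4
te_I = (1 + 4·7 + 19)/6 = 48/6 = 8
te_J = (6 + 4·9 + 24)/6 = 66/6 = 11

Forward pass:
ES_A = 0; EF_A = 7
ES_B = 0; EF_B = 7
ES_C = 0; EF_C = 6
ES_D = 7; EF_D = 7+6 = 13
ES_E = 7; EF_E = 7+3 = 10
ES_F = 6; EF_F = 6+4 = 10
ES_G = max(EF_A=7, EF_C=6) = 7; EF_G = 7+14 = 21
ES_H = max(EF_C=6, EF_F=10) = 10; EF_H = 10+4 = 14
ES_I = 10; EF_I = 10+8 = 18
ES_J = max(EF_B=7, EF_C=6, EF_D=13, EF_E=10, EF_G=21, EF_H=14, EF_I=18) = 21; EF_J = 21+11 = 32
Expected project duration μ = 32 days. Critical path: A → G → J.

32 days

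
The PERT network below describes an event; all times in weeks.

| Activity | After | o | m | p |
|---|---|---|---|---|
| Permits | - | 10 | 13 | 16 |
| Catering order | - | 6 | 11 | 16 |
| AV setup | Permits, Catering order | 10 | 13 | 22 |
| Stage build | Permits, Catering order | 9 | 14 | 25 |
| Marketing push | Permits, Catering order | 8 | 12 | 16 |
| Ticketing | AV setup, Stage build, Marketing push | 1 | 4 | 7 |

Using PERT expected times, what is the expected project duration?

te_Permits = (10 + 4·13 + 16)/6 = 78/6 = 13
te_Catering order = (6 + 4·11 + 16)/6 = 66/6 = 11
te_AV setup = (10 + 4·13 + 22)/6 = 84/6 = 14
te_Stage build = (9 + 4·14 + 25)/6 = 90/6 = 15
te_Marketing push = (8 + 4·12 + 16)/6 = 72/6 = 12
te_Ticketing = (1 + 4·4 + 7)/6 = 24/6 = 4

Forward pass:
ES_Permits = 0; EF_Permits = 13
ES_Catering order = 0; EF_Catering order = 11
ES_AV setup = max(EF_Permits=13, EF_Catering order=11) = 13; EF_AV setup = 13+14 = 27
ES_Stage build = max(EF_Permits=13, EF_Catering order=11) = 13; EF_Stage build = 13+15 = 28
ES_Marketing push = max(EF_Permits=13, EF_Catering order=11) = 13; EF_Marketing push = 13+12 = 25
ES_Ticketing = max(EF_AV setup=27, EF_Stage build=28, EF_Marketing push=25) = 28; EF_Ticketing = 28+4 = 32
Expected project duration μ = 32 weeks. Critical path: Permits → Stage build → Ticketing.

32 weeks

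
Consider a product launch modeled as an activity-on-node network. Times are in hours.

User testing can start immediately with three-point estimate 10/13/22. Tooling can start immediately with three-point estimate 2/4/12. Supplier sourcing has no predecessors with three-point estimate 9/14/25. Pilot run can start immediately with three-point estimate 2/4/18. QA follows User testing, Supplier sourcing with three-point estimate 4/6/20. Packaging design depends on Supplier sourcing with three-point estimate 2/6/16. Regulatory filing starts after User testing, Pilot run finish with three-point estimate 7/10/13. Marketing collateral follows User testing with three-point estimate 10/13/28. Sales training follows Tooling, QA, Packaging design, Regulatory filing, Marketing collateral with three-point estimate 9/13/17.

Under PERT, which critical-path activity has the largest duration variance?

Marketing collateral

te_User testing = (10 + 4·13 + 22)/6 = 84/6 = 14; σ²_User testing = ((22−10)/6)² = 4.000
te_Tooling = (2 + 4·4 + 12)/6 = 30/6 = 5; σ²_Tooling = ((12−2)/6)² = 2.778
te_Supplier sourcing = (9 + 4·14 + 25)/6 = 90/6 = 15; σ²_Supplier sourcing = ((25−9)/6)² = 7.111
te_Pilot run = (2 + 4·4 + 18)/6 = 36/6 = 6; σ²_Pilot run = ((18−2)/6)² = 7.111
te_QA = (4 + 4·6 + 20)/6 = 48/6 = 8; σ²_QA = ((20−4)/6)² = 7.111
te_Packaging design = (2 + 4·6 + 16)/6 = 42/6 = 7; σ²_Packaging design = ((16−2)/6)² = 5.444
te_Regulatory filing = (7 + 4·10 + 13)/6 = 60/6 = 10; σ²_Regulatory filing = ((13−7)/6)² = 1.000
te_Marketing collateral = (10 + 4·13 + 28)/6 = 90/6 = 15; σ²_Marketing collateral = ((28−10)/6)² = 9.000
te_Sales training = (9 + 4·13 + 17)/6 = 78/6 = 13; σ²_Sales training = ((17−9)/6)² = 1.778

Forward pass:
ES_User testing = 0; EF_User testing = 14
ES_Tooling = 0; EF_Tooling = 5
ES_Supplier sourcing = 0; EF_Supplier sourcing = 15
ES_Pilot run = 0; EF_Pilot run = 6
ES_QA = max(EF_User testing=14, EF_Supplier sourcing=15) = 15; EF_QA = 15+8 = 23
ES_Packaging design = 15; EF_Packaging design = 15+7 = 22
ES_Regulatory filing = max(EF_User testing=14, EF_Pilot run=6) = 14; EF_Regulatory filing = 14+10 = 24
ES_Marketing collateral = 14; EF_Marketing collateral = 14+15 = 29
ES_Sales training = max(EF_Tooling=5, EF_QA=23, EF_Packaging design=22, EF_Regulatory filing=24, EF_Marketing collateral=29) = 29; EF_Sales training = 29+13 = 42
Expected project duration μ = 42 hours. Critical path: User testing → Marketing collateral → Sales training.

Variances on critical path: σ²_User testing=4.000, σ²_Marketing collateral=9.000, σ²_Sales training=1.778.
Largest is σ²_Marketing collateral = 9.000.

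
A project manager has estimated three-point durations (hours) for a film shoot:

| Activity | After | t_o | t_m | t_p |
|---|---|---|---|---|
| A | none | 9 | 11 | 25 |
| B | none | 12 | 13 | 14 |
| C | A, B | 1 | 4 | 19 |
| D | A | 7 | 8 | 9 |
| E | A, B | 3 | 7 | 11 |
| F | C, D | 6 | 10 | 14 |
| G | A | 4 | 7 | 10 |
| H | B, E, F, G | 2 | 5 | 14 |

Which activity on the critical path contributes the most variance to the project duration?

A

te_A = (9 + 4·11 + 25)/6 = 78/6 = 13; σ²_A = ((25−9)/6)² = 7.111
te_B = (12 + 4·13 + 14)/6 = 78/6 = 13; σ²_B = ((14−12)/6)² = 0.111
te_C = (1 + 4·4 + 19)/6 = 36/6 = 6; σ²_C = ((19−1)/6)² = 9.000
te_D = (7 + 4·8 + 9)/6 = 48/6 = 8; σ²_D = ((9−7)/6)² = 0.111
te_E = (3 + 4·7 + 11)/6 = 42/6 = 7; σ²_E = ((11−3)/6)² = 1.778
te_F = (6 + 4·10 + 14)/6 = 60/6 = 10; σ²_F = ((14−6)/6)² = 1.778
te_G = (4 + 4·7 + 10)/6 = 42/6 = 7; σ²_G = ((10−4)/6)² = 1.000
te_H = (2 + 4·5 + 14)/6 = 36/6 = 6; σ²_H = ((14−2)/6)² = 4.000

Forward pass:
ES_A = 0; EF_A = 13
ES_B = 0; EF_B = 13
ES_C = max(EF_A=13, EF_B=13) = 13; EF_C = 13+6 = 19
ES_D = 13; EF_D = 13+8 = 21
ES_E = max(EF_A=13, EF_B=13) = 13; EF_E = 13+7 = 20
ES_F = max(EF_C=19, EF_D=21) = 21; EF_F = 21+10 = 31
ES_G = 13; EF_G = 13+7 = 20
ES_H = max(EF_B=13, EF_E=20, EF_F=31, EF_G=20) = 31; EF_H = 31+6 = 37
Expected project duration μ = 37 hours. Critical path: A → D → F → H.

Variances on critical path: σ²_A=7.111, σ²_D=0.111, σ²_F=1.778, σ²_H=4.000.
Largest is σ²_A = 7.111.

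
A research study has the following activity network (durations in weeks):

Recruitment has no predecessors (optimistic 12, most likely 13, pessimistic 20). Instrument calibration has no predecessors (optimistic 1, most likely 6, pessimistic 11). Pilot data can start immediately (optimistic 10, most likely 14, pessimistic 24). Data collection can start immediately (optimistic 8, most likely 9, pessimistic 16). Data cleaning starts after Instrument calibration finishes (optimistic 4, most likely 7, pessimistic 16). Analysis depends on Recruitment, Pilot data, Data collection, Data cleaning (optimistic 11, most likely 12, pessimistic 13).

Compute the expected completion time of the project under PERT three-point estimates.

te_Recruitment = (12 + 4·13 + 20)/6 = 84/6 = 14
te_Instrument calibration = (1 + 4·6 + 11)/6 = 36/6 = 6
te_Pilot data = (10 + 4·14 + 24)/6 = 90/6 = 15
te_Data collection = (8 + 4·9 + 16)/6 = 60/6 = 10
te_Data cleaning = (4 + 4·7 + 16)/6 = 48/6 = 8
te_Analysis = (11 + 4·12 + 13)/6 = 72/6 = 12

Forward pass:
ES_Recruitment = 0; EF_Recruitment = 14
ES_Instrument calibration = 0; EF_Instrument calibration = 6
ES_Pilot data = 0; EF_Pilot data = 15
ES_Data collection = 0; EF_Data collection = 10
ES_Data cleaning = 6; EF_Data cleaning = 6+8 = 14
ES_Analysis = max(EF_Recruitment=14, EF_Pilot data=15, EF_Data collection=10, EF_Data cleaning=14) = 15; EF_Analysis = 15+12 = 27
Expected project duration μ = 27 weeks. Critical path: Pilot data → Analysis.

27 weeks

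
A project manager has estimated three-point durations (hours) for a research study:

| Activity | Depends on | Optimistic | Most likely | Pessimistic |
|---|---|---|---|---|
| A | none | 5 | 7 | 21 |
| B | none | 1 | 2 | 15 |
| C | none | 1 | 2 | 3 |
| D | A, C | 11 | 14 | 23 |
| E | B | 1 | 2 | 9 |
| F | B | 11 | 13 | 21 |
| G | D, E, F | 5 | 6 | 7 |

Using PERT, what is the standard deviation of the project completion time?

3.35 hours

te_A = (5 + 4·7 + 21)/6 = 54/6 = 9; σ²_A = ((21−5)/6)² = 7.111
te_B = (1 + 4·2 + 15)/6 = 24/6 = 4; σ²_B = ((15−1)/6)² = 5.444
te_C = (1 + 4·2 + 3)/6 = 12/6 = 2; σ²_C = ((3−1)/6)² = 0.111
te_D = (11 + 4·14 + 23)/6 = 90/6 = 15; σ²_D = ((23−11)/6)² = 4.000
te_E = (1 + 4·2 + 9)/6 = 18/6 = 3; σ²_E = ((9−1)/6)² = 1.778
te_F = (11 + 4·13 + 21)/6 = 84/6 = 14; σ²_F = ((21−11)/6)² = 2.778
te_G = (5 + 4·6 + 7)/6 = 36/6 = 6; σ²_G = ((7−5)/6)² = 0.111

Forward pass:
ES_A = 0; EF_A = 9
ES_B = 0; EF_B = 4
ES_C = 0; EF_C = 2
ES_D = max(EF_A=9, EF_C=2) = 9; EF_D = 9+15 = 24
ES_E = 4; EF_E = 4+3 = 7
ES_F = 4; EF_F = 4+14 = 18
ES_G = max(EF_D=24, EF_E=7, EF_F=18) = 24; EF_G = 24+6 = 30
Expected project duration μ = 30 hours. Critical path: A → D → G.

Variance along critical path = 7.111 + 4.000 + 0.111 = 11.222
σ = √11.222 = 3.350 hours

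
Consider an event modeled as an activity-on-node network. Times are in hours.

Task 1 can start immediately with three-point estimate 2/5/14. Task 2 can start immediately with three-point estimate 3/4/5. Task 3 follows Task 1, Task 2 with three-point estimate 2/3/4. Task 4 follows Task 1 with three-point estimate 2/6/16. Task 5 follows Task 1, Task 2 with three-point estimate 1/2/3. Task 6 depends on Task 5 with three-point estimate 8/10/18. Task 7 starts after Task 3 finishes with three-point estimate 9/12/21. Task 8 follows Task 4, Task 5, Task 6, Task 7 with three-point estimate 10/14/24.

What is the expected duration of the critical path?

37 hours

te_Task 1 = (2 + 4·5 + 14)/6 = 36/6 = 6
te_Task 2 = (3 + 4·4 + 5)/6 = 24/6 = 4
te_Task 3 = (2 + 4·3 + 4)/6 = 18/6 = 3
te_Task 4 = (2 + 4·6 + 16)/6 = 42/6 = 7
te_Task 5 = (1 + 4·2 + 3)/6 = 12/6 = 2
te_Task 6 = (8 + 4·10 + 18)/6 = 66/6 = 11
te_Task 7 = (9 + 4·12 + 21)/6 = 78/6 = 13
te_Task 8 = (10 + 4·14 + 24)/6 = 90/6 = 15

Forward pass:
ES_Task 1 = 0; EF_Task 1 = 6
ES_Task 2 = 0; EF_Task 2 = 4
ES_Task 3 = max(EF_Task 1=6, EF_Task 2=4) = 6; EF_Task 3 = 6+3 = 9
ES_Task 4 = 6; EF_Task 4 = 6+7 = 13
ES_Task 5 = max(EF_Task 1=6, EF_Task 2=4) = 6; EF_Task 5 = 6+2 = 8
ES_Task 6 = 8; EF_Task 6 = 8+11 = 19
ES_Task 7 = 9; EF_Task 7 = 9+13 = 22
ES_Task 8 = max(EF_Task 4=13, EF_Task 5=8, EF_Task 6=19, EF_Task 7=22) = 22; EF_Task 8 = 22+15 = 37
Expected project duration μ = 37 hours. Critical path: Task 1 → Task 3 → Task 7 → Task 8.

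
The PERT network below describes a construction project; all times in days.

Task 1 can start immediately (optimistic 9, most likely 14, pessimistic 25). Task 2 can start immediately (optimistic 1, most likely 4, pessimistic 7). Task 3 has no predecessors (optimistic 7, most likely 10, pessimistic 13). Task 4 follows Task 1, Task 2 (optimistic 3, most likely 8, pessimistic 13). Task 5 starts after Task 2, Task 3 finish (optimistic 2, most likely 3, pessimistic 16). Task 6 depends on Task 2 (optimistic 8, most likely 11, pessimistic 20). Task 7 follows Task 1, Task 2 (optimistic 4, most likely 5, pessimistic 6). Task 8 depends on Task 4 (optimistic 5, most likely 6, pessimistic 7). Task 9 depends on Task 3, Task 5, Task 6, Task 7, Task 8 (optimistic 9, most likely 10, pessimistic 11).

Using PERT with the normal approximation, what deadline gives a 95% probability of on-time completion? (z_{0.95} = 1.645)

te_Task 1 = (9 + 4·14 + 25)/6 = 90/6 = 15; σ²_Task 1 = ((25−9)/6)² = 7.111
te_Task 2 = (1 + 4·4 + 7)/6 = 24/6 = 4; σ²_Task 2 = ((7−1)/6)² = 1.000
te_Task 3 = (7 + 4·10 + 13)/6 = 60/6 = 10; σ²_Task 3 = ((13−7)/6)² = 1.000
te_Task 4 = (3 + 4·8 + 13)/6 = 48/6 = 8; σ²_Task 4 = ((13−3)/6)² = 2.778
te_Task 5 = (2 + 4·3 + 16)/6 = 30/6 = 5; σ²_Task 5 = ((16−2)/6)² = 5.444
te_Task 6 = (8 + 4·11 + 20)/6 = 72/6 = 12; σ²_Task 6 = ((20−8)/6)² = 4.000
te_Task 7 = (4 + 4·5 + 6)/6 = 30/6 = 5; σ²_Task 7 = ((6−4)/6)² = 0.111
te_Task 8 = (5 + 4·6 + 7)/6 = 36/6 = 6; σ²_Task 8 = ((7−5)/6)² = 0.111
te_Task 9 = (9 + 4·10 + 11)/6 = 60/6 = 10; σ²_Task 9 = ((11−9)/6)² = 0.111

Forward pass:
ES_Task 1 = 0; EF_Task 1 = 15
ES_Task 2 = 0; EF_Task 2 = 4
ES_Task 3 = 0; EF_Task 3 = 10
ES_Task 4 = max(EF_Task 1=15, EF_Task 2=4) = 15; EF_Task 4 = 15+8 = 23
ES_Task 5 = max(EF_Task 2=4, EF_Task 3=10) = 10; EF_Task 5 = 10+5 = 15
ES_Task 6 = 4; EF_Task 6 = 4+12 = 16
ES_Task 7 = max(EF_Task 1=15, EF_Task 2=4) = 15; EF_Task 7 = 15+5 = 20
ES_Task 8 = 23; EF_Task 8 = 23+6 = 29
ES_Task 9 = max(EF_Task 3=10, EF_Task 5=15, EF_Task 6=16, EF_Task 7=20, EF_Task 8=29) = 29; EF_Task 9 = 29+10 = 39
Expected project duration μ = 39 days. Critical path: Task 1 → Task 4 → Task 8 → Task 9.

Variance along critical path = 7.111 + 2.778 + 0.111 + 0.111 = 10.111; σ = 3.180 days.
D = μ + z·σ = 39 + 1.645·3.180 = 44.2 days

44.2 days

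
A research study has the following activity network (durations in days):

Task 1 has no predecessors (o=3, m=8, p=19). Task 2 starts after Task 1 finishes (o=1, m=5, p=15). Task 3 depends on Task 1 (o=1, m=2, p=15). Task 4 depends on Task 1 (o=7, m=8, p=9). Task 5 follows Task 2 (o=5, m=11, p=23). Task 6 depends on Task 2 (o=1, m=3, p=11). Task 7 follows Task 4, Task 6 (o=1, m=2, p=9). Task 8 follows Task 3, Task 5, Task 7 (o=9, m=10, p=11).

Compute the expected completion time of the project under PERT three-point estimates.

te_Task 1 = (3 + 4·8 + 19)/6 = 54/6 = 9
te_Task 2 = (1 + 4·5 + 15)/6 = 36/6 = 6
te_Task 3 = (1 + 4·2 + 15)/6 = 24/6 = 4
te_Task 4 = (7 + 4·8 + 9)/6 = 48/6 = 8
te_Task 5 = (5 + 4·11 + 23)/6 = 72/6 = 12
te_Task 6 = (1 + 4·3 + 11)/6 = 24/6 = 4
te_Task 7 = (1 + 4·2 + 9)/6 = 18/6 = 3
te_Task 8 = (9 + 4·10 + 11)/6 = 60/6 = 10

Forward pass:
ES_Task 1 = 0; EF_Task 1 = 9
ES_Task 2 = 9; EF_Task 2 = 9+6 = 15
ES_Task 3 = 9; EF_Task 3 = 9+4 = 13
ES_Task 4 = 9; EF_Task 4 = 9+8 = 17
ES_Task 5 = 15; EF_Task 5 = 15+12 = 27
ES_Task 6 = 15; EF_Task 6 = 15+4 = 19
ES_Task 7 = max(EF_Task 4=17, EF_Task 6=19) = 19; EF_Task 7 = 19+3 = 22
ES_Task 8 = max(EF_Task 3=13, EF_Task 5=27, EF_Task 7=22) = 27; EF_Task 8 = 27+10 = 37
Expected project duration μ = 37 days. Critical path: Task 1 → Task 2 → Task 5 → Task 8.

37 days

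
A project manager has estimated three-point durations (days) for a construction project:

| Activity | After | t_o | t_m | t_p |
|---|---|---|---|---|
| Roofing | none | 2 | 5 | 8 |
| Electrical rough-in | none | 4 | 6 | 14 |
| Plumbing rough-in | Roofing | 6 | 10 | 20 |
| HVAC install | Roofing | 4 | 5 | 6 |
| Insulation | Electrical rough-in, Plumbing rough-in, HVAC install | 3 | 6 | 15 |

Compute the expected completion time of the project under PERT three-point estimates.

te_Roofing = (2 + 4·5 + 8)/6 = 30/6 = 5
te_Electrical rough-in = (4 + 4·6 + 14)/6 = 42/6 = 7
te_Plumbing rough-in = (6 + 4·10 + 20)/6 = 66/6 = 11
te_HVAC install = (4 + 4·5 + 6)/6 = 30/6 = 5
te_Insulation = (3 + 4·6 + 15)/6 = 42/6 = 7

Forward pass:
ES_Roofing = 0; EF_Roofing = 5
ES_Electrical rough-in = 0; EF_Electrical rough-in = 7
ES_Plumbing rough-in = 5; EF_Plumbing rough-in = 5+11 = 16
ES_HVAC install = 5; EF_HVAC install = 5+5 = 10
ES_Insulation = max(EF_Electrical rough-in=7, EF_Plumbing rough-in=16, EF_HVAC install=10) = 16; EF_Insulation = 16+7 = 23
Expected project duration μ = 23 days. Critical path: Roofing → Plumbing rough-in → Insulation.

23 days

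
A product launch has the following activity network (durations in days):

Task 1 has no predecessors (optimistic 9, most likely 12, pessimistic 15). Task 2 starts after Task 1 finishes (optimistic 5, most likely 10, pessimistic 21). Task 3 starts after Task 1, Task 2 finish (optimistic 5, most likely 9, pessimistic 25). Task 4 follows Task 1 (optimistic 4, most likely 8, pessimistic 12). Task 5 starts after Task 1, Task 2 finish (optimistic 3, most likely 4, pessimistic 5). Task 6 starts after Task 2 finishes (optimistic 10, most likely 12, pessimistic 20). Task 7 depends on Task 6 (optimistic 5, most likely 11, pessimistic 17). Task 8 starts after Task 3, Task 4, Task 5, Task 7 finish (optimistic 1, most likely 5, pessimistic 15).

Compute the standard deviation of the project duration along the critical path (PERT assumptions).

4.51 days

te_Task 1 = (9 + 4·12 + 15)/6 = 72/6 = 12; σ²_Task 1 = ((15−9)/6)² = 1.000
te_Task 2 = (5 + 4·10 + 21)/6 = 66/6 = 11; σ²_Task 2 = ((21−5)/6)² = 7.111
te_Task 3 = (5 + 4·9 + 25)/6 = 66/6 = 11; σ²_Task 3 = ((25−5)/6)² = 11.111
te_Task 4 = (4 + 4·8 + 12)/6 = 48/6 = 8; σ²_Task 4 = ((12−4)/6)² = 1.778
te_Task 5 = (3 + 4·4 + 5)/6 = 24/6 = 4; σ²_Task 5 = ((5−3)/6)² = 0.111
te_Task 6 = (10 + 4·12 + 20)/6 = 78/6 = 13; σ²_Task 6 = ((20−10)/6)² = 2.778
te_Task 7 = (5 + 4·11 + 17)/6 = 66/6 = 11; σ²_Task 7 = ((17−5)/6)² = 4.000
te_Task 8 = (1 + 4·5 + 15)/6 = 36/6 = 6; σ²_Task 8 = ((15−1)/6)² = 5.444

Forward pass:
ES_Task 1 = 0; EF_Task 1 = 12
ES_Task 2 = 12; EF_Task 2 = 12+11 = 23
ES_Task 3 = max(EF_Task 1=12, EF_Task 2=23) = 23; EF_Task 3 = 23+11 = 34
ES_Task 4 = 12; EF_Task 4 = 12+8 = 20
ES_Task 5 = max(EF_Task 1=12, EF_Task 2=23) = 23; EF_Task 5 = 23+4 = 27
ES_Task 6 = 23; EF_Task 6 = 23+13 = 36
ES_Task 7 = 36; EF_Task 7 = 36+11 = 47
ES_Task 8 = max(EF_Task 3=34, EF_Task 4=20, EF_Task 5=27, EF_Task 7=47) = 47; EF_Task 8 = 47+6 = 53
Expected project duration μ = 53 days. Critical path: Task 1 → Task 2 → Task 6 → Task 7 → Task 8.

Variance along critical path = 1.000 + 7.111 + 2.778 + 4.000 + 5.444 = 20.333
σ = √20.333 = 4.509 days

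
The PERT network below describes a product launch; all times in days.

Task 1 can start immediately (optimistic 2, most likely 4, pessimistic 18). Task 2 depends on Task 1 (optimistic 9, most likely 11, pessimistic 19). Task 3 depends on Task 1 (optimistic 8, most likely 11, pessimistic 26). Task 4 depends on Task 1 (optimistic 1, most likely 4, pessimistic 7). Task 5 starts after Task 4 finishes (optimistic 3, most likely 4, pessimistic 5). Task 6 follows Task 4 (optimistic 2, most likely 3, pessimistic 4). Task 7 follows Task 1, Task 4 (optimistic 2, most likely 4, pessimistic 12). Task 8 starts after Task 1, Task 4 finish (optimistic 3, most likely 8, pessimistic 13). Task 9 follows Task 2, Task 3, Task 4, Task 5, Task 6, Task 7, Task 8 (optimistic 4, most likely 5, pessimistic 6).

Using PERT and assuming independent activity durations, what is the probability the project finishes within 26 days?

0.690

te_Task 1 = (2 + 4·4 + 18)/6 = 36/6 = 6; σ²_Task 1 = ((18−2)/6)² = 7.111
te_Task 2 = (9 + 4·11 + 19)/6 = 72/6 = 12; σ²_Task 2 = ((19−9)/6)² = 2.778
te_Task 3 = (8 + 4·11 + 26)/6 = 78/6 = 13; σ²_Task 3 = ((26−8)/6)² = 9.000
te_Task 4 = (1 + 4·4 + 7)/6 = 24/6 = 4; σ²_Task 4 = ((7−1)/6)² = 1.000
te_Task 5 = (3 + 4·4 + 5)/6 = 24/6 = 4; σ²_Task 5 = ((5−3)/6)² = 0.111
te_Task 6 = (2 + 4·3 + 4)/6 = 18/6 = 3; σ²_Task 6 = ((4−2)/6)² = 0.111
te_Task 7 = (2 + 4·4 + 12)/6 = 30/6 = 5; σ²_Task 7 = ((12−2)/6)² = 2.778
te_Task 8 = (3 + 4·8 + 13)/6 = 48/6 = 8; σ²_Task 8 = ((13−3)/6)² = 2.778
te_Task 9 = (4 + 4·5 + 6)/6 = 30/6 = 5; σ²_Task 9 = ((6−4)/6)² = 0.111

Forward pass:
ES_Task 1 = 0; EF_Task 1 = 6
ES_Task 2 = 6; EF_Task 2 = 6+12 = 18
ES_Task 3 = 6; EF_Task 3 = 6+13 = 19
ES_Task 4 = 6; EF_Task 4 = 6+4 = 10
ES_Task 5 = 10; EF_Task 5 = 10+4 = 14
ES_Task 6 = 10; EF_Task 6 = 10+3 = 13
ES_Task 7 = max(EF_Task 1=6, EF_Task 4=10) = 10; EF_Task 7 = 10+5 = 15
ES_Task 8 = max(EF_Task 1=6, EF_Task 4=10) = 10; EF_Task 8 = 10+8 = 18
ES_Task 9 = max(EF_Task 2=18, EF_Task 3=19, EF_Task 4=10, EF_Task 5=14, EF_Task 6=13, EF_Task 7=15, EF_Task 8=18) = 19; EF_Task 9 = 19+5 = 24
Expected project duration μ = 24 days. Critical path: Task 1 → Task 3 → Task 9.

Variance along critical path = 7.111 + 9.000 + 0.111 = 16.222; σ = √16.222 = 4.028 days.
Z = (26 − 24) / 4.028 = 0.497
P(T ≤ 26) = Φ(0.497) ≈ 0.690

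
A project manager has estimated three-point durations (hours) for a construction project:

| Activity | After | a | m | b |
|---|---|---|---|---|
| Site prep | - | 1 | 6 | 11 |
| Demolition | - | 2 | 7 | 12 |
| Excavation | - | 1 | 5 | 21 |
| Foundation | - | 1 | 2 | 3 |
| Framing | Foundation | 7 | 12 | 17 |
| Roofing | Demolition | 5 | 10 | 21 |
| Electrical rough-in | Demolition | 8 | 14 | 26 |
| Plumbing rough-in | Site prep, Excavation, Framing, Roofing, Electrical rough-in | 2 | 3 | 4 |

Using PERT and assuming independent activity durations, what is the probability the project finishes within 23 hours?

0.281

te_Site prep = (1 + 4·6 + 11)/6 = 36/6 = 6; σ²_Site prep = ((11−1)/6)² = 2.778
te_Demolition = (2 + 4·7 + 12)/6 = 42/6 = 7; σ²_Demolition = ((12−2)/6)² = 2.778
te_Excavation = (1 + 4·5 + 21)/6 = 42/6 = 7; σ²_Excavation = ((21−1)/6)² = 11.111
te_Foundation = (1 + 4·2 + 3)/6 = 12/6 = 2; σ²_Foundation = ((3−1)/6)² = 0.111
te_Framing = (7 + 4·12 + 17)/6 = 72/6 = 12; σ²_Framing = ((17−7)/6)² = 2.778
te_Roofing = (5 + 4·10 + 21)/6 = 66/6 = 11; σ²_Roofing = ((21−5)/6)² = 7.111
te_Electrical rough-in = (8 + 4·14 + 26)/6 = 90/6 = 15; σ²_Electrical rough-in = ((26−8)/6)² = 9.000
te_Plumbing rough-in = (2 + 4·3 + 4)/6 = 18/6 = 3; σ²_Plumbing rough-in = ((4−2)/6)² = 0.111

Forward pass:
ES_Site prep = 0; EF_Site prep = 6
ES_Demolition = 0; EF_Demolition = 7
ES_Excavation = 0; EF_Excavation = 7
ES_Foundation = 0; EF_Foundation = 2
ES_Framing = 2; EF_Framing = 2+12 = 14
ES_Roofing = 7; EF_Roofing = 7+11 = 18
ES_Electrical rough-in = 7; EF_Electrical rough-in = 7+15 = 22
ES_Plumbing rough-in = max(EF_Site prep=6, EF_Excavation=7, EF_Framing=14, EF_Roofing=18, EF_Electrical rough-in=22) = 22; EF_Plumbing rough-in = 22+3 = 25
Expected project duration μ = 25 hours. Critical path: Demolition → Electrical rough-in → Plumbing rough-in.

Variance along critical path = 2.778 + 9.000 + 0.111 = 11.889; σ = √11.889 = 3.448 hours.
Z = (23 − 25) / 3.448 = -0.580
P(T ≤ 23) = Φ(-0.580) ≈ 0.281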